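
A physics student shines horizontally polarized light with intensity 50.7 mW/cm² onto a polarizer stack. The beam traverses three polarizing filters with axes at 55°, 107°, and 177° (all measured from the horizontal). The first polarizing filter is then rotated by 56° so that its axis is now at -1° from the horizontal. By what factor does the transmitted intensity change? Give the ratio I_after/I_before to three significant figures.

Before rotation:
I₁ = I₀ cos²(55° − 0°) = I₀ cos²(55°) = 0.329 I₀.
I₂ = I₁ cos²(107° − 55°) = 0.329 I₀ · cos²(52°) = 0.1247 I₀.
I₃ = I₂ cos²(177° − 107°) = 0.1247 I₀ · cos²(70°) = 0.01459 I₀.
After rotation:
I₁ = I₀ cos²(-1° − 0°) = I₀ cos²(1°) = 0.9997 I₀.
Angle between axes 1 and 2: 72°. I₂ = 0.9997 I₀ · cos²(72°) = 0.09546 I₀.
I₃ = I₂ cos²(177° − 107°) = 0.09546 I₀ · cos²(70°) = 0.01117 I₀.
Ratio = 0.01117 / 0.01459 = 0.7655.

I_new/I_old ≈ 0.766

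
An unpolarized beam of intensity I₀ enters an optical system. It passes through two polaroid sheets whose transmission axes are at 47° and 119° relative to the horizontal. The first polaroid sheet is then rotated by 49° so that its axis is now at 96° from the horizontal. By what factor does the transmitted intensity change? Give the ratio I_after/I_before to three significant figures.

Before rotation:
Unpolarized light through the first polarizer → I₁ = ½ I₀, now polarized at 47°.
I₂ = I₁ cos²(119° − 47°) = 0.5 I₀ · cos²(72°) = 0.04775 I₀.
After rotation:
Unpolarized light through the first polarizer → I₁ = ½ I₀, now polarized at 96°.
I₂ = I₁ cos²(119° − 96°) = 0.5 I₀ · cos²(23°) = 0.4237 I₀.
Ratio = 0.4237 / 0.04775 = 8.873.

I_new/I_old ≈ 8.87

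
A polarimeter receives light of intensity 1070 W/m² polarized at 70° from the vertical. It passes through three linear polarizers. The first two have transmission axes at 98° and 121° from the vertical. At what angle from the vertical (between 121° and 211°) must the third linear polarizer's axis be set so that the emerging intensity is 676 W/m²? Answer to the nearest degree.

θ ≈ 133°

I₁ = I₀ cos²(98° − 70°) = I₀ cos²(28°) = 0.7796 I₀.
I₂ = I₁ cos²(121° − 98°) = 0.7796 I₀ · cos²(23°) = 0.6606 I₀.
Target fraction: 676 / 1070 W/m² = 0.6318 of I₀.
Need I₃/I₀ = 0.6318, so cos²(θ − 121°) = 0.6318 / 0.6606 = 0.9564.
θ − 121° = arccos(√0.9564) = 12.1°, giving θ ≈ 121 + 12.1 = 133.1°.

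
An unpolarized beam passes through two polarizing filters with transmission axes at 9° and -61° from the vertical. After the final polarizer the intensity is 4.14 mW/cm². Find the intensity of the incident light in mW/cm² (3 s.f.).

Unpolarized light through the first polarizer → I₁ = ½ I₀, now polarized at 9°.
I₂ = I₁ cos²(-61° − 9°) = 0.5 I₀ · cos²(70°) = 0.05849 I₀.
So 4.14 mW/cm² = 0.05849 I₀, giving I₀ = 4.14/0.05849 = 70.78 mW/cm².

I₀ ≈ 70.8 mW/cm²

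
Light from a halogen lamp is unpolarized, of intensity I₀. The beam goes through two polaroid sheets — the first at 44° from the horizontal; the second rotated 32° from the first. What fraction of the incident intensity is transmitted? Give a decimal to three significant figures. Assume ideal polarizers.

≈ 0.360 I₀

Unpolarized light through the first polarizer → I₁ = ½ I₀, now polarized at 44°.
I₂ = I₁ cos²(32°) = 0.5 · 0.7192 I₀ = 0.3596 I₀.
Transmitted fraction = 0.3596.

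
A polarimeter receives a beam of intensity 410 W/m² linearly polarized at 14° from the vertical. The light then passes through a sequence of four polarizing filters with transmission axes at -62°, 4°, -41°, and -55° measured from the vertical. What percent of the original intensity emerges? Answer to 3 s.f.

≈ 0.456%

I₁ = 410 W/m² · cos²(76°) = 24 W/m².
I₂ = I₁ · cos²(66°) = 24 · 0.1654 = 3.97 W/m².
I₃ = I₂ · cos²(45°) = 3.97 · 0.5 = 1.985 W/m².
I₄ = I₃ · cos²(14°) = 1.985 · 0.9415 = 1.869 W/m².
That is 0.4558% of the incident intensity.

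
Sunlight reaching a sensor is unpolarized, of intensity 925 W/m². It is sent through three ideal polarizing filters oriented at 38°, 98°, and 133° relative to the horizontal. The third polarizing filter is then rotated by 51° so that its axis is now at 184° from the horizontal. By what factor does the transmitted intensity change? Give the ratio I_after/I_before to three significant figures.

Before rotation:
Unpolarized light through the first polarizer → I₁ = ½ I₀, now polarized at 38°.
I₂ = I₁ cos²(98° − 38°) = 0.5 I₀ · cos²(60°) = 0.125 I₀.
I₃ = I₂ cos²(133° − 98°) = 0.125 I₀ · cos²(35°) = 0.08388 I₀.
After rotation:
Unpolarized light through the first polarizer → I₁ = ½ I₀, now polarized at 38°.
I₂ = I₁ cos²(98° − 38°) = 0.5 I₀ · cos²(60°) = 0.125 I₀.
I₃ = I₂ cos²(184° − 98°) = 0.125 I₀ · cos²(86°) = 0.0006082 I₀.
Ratio = 0.0006082 / 0.08388 = 0.007252.

I_new/I_old ≈ 0.00725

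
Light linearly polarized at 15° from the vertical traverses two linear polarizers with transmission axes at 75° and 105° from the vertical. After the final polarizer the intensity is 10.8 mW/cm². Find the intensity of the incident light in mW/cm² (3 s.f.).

I₀ ≈ 57.6 mW/cm²

By Malus's law, I₁ = I₀ cos²(75° − 15°) = I₀ cos²(60°) = 0.25 I₀.
I₂ = I₁ cos²(105° − 75°) = 0.25 I₀ · cos²(30°) = 0.1875 I₀.
So 10.8 mW/cm² = 0.1875 I₀, giving I₀ = 10.8/0.1875 = 57.6 mW/cm².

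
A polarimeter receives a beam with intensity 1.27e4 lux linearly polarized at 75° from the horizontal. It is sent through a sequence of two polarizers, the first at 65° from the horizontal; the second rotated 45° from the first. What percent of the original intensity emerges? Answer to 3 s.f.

I₁ = 1.27e4 lux · cos²(10°) = 1.232e+04 lux.
I₂ = I₁ · cos²(45°) = 1.232e+04 · 0.5 = 6159 lux.
That is 48.49% of the incident intensity.

≈ 48.5%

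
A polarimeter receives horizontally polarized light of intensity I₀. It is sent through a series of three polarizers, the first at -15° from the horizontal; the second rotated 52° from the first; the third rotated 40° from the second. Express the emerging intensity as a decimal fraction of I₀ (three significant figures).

≈ 0.208 I₀

By Malus's law, I₁ = I₀ cos²(-15° − 0°) = I₀ cos²(15°) = 0.933 I₀.
I₂ = I₁ cos²(52°) = 0.933 · 0.379 I₀ = 0.3536 I₀.
I₃ = I₂ cos²(40°) = 0.3536 · 0.5868 I₀ = 0.2075 I₀.
Transmitted fraction = 0.2075.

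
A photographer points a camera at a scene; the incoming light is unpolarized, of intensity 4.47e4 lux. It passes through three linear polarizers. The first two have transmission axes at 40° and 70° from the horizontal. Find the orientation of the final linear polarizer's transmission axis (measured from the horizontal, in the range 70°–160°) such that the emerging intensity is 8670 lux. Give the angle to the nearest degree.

θ ≈ 114°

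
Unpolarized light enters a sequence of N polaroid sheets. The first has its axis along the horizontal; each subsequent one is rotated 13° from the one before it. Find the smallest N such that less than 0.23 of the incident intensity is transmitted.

N = 16

First polarizer halves the unpolarized light: factor 1/2.
Each further stage multiplies by cos²(13°) = 0.9494.
After N polarizers: T = 0.5·0.9494^(N−1). Require T < 0.23 ⇒ N−1 > ln(0.23/0.5)/ln(0.9494) = 14.95, so N−1 ≥ 15 and N = 16.
Check: N=16 gives T = 0.2294 < 0.23; N=15 gives T = 0.2417.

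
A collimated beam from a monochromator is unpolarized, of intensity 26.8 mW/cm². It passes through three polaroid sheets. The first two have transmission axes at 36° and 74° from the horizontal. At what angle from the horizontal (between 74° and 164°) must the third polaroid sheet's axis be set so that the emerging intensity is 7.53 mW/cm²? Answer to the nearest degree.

θ ≈ 92°

Unpolarized light through the first polarizer → I₁ = ½ I₀, now polarized at 36°.
I₂ = I₁ cos²(74° − 36°) = 0.5 I₀ · cos²(38°) = 0.3105 I₀.
Target fraction: 7.53 / 26.8 mW/cm² = 0.281 of I₀.
Need I₃/I₀ = 0.281, so cos²(θ − 74°) = 0.281 / 0.3105 = 0.905.
θ − 74° = arccos(√0.905) = 18.0°, giving θ ≈ 74 + 18.0 = 92.0°.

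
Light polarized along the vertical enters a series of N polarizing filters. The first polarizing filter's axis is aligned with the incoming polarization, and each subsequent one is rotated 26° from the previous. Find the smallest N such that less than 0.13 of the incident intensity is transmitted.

N = 11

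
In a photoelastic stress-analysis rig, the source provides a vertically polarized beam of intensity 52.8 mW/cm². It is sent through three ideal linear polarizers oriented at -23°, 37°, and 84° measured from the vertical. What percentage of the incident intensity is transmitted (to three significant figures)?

I₁ = 52.8 mW/cm² · cos²(23°) = 44.74 mW/cm².
I₂ = I₁ · cos²(60°) = 44.74 · 0.25 = 11.18 mW/cm².
I₃ = I₂ · cos²(47°) = 11.18 · 0.4651 = 5.202 mW/cm².
That is 9.853% of the incident intensity.

≈ 9.85%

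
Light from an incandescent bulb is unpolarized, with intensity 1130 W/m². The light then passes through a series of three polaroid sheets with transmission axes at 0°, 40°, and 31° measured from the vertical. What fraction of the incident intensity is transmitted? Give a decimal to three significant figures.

I/I₀ ≈ 0.286

Unpolarized light through the first polarizer → I₁ = 1130 W/m²/2 = 565 W/m², polarized at 0°.
I₂ = I₁ · cos²(40°) = 565 · 0.5868 = 331.6 W/m².
I₃ = I₂ · cos²(9°) = 331.6 · 0.9755 = 323.4 W/m².
Transmitted fraction = 0.2862.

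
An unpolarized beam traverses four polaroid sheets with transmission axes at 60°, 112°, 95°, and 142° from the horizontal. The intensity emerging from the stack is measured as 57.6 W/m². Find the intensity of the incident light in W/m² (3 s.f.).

Unpolarized light through the first polarizer → I₁ = ½ I₀, now polarized at 60°.
I₂ = I₁ cos²(112° − 60°) = 0.5 I₀ · cos²(52°) = 0.1895 I₀.
I₃ = I₂ cos²(95° − 112°) = 0.1895 I₀ · cos²(17°) = 0.1733 I₀.
I₄ = I₃ cos²(142° − 95°) = 0.1733 I₀ · cos²(47°) = 0.08061 I₀.
So 57.6 W/m² = 0.08061 I₀, giving I₀ = 57.6/0.08061 = 714.5 W/m².

I₀ ≈ 715 W/m²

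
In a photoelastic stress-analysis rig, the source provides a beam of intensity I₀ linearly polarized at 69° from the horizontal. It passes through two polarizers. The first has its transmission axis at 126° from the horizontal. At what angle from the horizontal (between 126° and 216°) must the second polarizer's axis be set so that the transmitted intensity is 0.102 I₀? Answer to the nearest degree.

By Malus's law, I₁ = I₀ cos²(126° − 69°) = I₀ cos²(57°) = 0.2966 I₀.
Need I₂/I₀ = 0.102, so cos²(θ − 126°) = 0.102 / 0.2966 = 0.3439.
θ − 126° = arccos(√0.3439) = 54.1°, giving θ ≈ 126 + 54.1 = 180.1°.

θ ≈ 180°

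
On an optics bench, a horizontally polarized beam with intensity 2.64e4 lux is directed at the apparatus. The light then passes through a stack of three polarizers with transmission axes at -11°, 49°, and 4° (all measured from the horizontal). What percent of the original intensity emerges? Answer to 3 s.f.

≈ 12.0%

I₁ = 2.64e4 lux · cos²(11°) = 2.544e+04 lux.
I₂ = I₁ · cos²(60°) = 2.544e+04 · 0.25 = 6360 lux.
I₃ = I₂ · cos²(45°) = 6360 · 0.5 = 3180 lux.
That is 12.04% of the incident intensity.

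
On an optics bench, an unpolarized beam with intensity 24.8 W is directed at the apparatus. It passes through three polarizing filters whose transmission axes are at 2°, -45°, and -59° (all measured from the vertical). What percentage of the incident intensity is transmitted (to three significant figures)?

Unpolarized light through the first polarizer → I₁ = 24.8 W/2 = 12.4 W, polarized at 2°.
I₂ = I₁ · cos²(47°) = 12.4 · 0.4651 = 5.768 W.
I₃ = I₂ · cos²(14°) = 5.768 · 0.9415 = 5.43 W.
That is 21.89% of the incident intensity.

≈ 21.9%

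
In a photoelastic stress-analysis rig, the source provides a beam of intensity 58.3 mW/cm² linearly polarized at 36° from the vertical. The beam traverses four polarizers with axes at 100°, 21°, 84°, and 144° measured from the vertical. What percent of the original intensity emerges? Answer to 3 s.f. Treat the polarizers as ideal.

≈ 0.0361%

I₁ = 58.3 mW/cm² · cos²(64°) = 11.2 mW/cm².
I₂ = I₁ · cos²(79°) = 11.2 · 0.03641 = 0.4079 mW/cm².
I₃ = I₂ · cos²(63°) = 0.4079 · 0.2061 = 0.08407 mW/cm².
I₄ = I₃ · cos²(60°) = 0.08407 · 0.25 = 0.02102 mW/cm².
That is 0.03605% of the incident intensity.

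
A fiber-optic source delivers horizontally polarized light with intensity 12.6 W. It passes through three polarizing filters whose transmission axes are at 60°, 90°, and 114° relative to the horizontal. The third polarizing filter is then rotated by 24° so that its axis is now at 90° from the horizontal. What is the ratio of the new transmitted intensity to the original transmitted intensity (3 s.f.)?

I_new/I_old ≈ 1.20

Before rotation:
I₁ = I₀ cos²(60° − 0°) = I₀ cos²(60°) = 0.25 I₀.
I₂ = I₁ cos²(90° − 60°) = 0.25 I₀ · cos²(30°) = 0.1875 I₀.
I₃ = I₂ cos²(114° − 90°) = 0.1875 I₀ · cos²(24°) = 0.1565 I₀.
After rotation:
I₁ = I₀ cos²(60° − 0°) = I₀ cos²(60°) = 0.25 I₀.
I₂ = I₁ cos²(90° − 60°) = 0.25 I₀ · cos²(30°) = 0.1875 I₀.
I₃ = I₂ cos²(90° − 90°) = 0.1875 I₀ · cos²(0°) = 0.1875 I₀.
Ratio = 0.1875 / 0.1565 = 1.198.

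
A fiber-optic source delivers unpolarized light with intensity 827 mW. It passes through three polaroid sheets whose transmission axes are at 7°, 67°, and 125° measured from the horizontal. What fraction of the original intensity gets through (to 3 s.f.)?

Unpolarized light through the first polarizer → I₁ = 827 mW/2 = 413.5 mW, polarized at 7°.
I₂ = I₁ · cos²(60°) = 413.5 · 0.25 = 103.4 mW.
I₃ = I₂ · cos²(58°) = 103.4 · 0.2808 = 29.03 mW.
Transmitted fraction = 0.0351.

I/I₀ ≈ 0.0351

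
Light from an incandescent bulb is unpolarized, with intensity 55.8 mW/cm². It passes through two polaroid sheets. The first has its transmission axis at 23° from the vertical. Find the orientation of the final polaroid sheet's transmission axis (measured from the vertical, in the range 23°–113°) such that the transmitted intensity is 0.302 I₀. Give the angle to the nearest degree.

Unpolarized light through the first polarizer → I₁ = ½ I₀, now polarized at 23°.
Need I₂/I₀ = 0.302, so cos²(θ − 23°) = 0.302 / 0.5 = 0.604.
θ − 23° = arccos(√0.604) = 39.0°, giving θ ≈ 23 + 39.0 = 62.0°.

θ ≈ 62°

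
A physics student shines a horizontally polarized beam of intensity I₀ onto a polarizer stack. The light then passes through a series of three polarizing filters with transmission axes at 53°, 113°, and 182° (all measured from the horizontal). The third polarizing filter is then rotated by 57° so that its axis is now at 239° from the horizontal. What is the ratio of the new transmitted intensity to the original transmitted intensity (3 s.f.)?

Before rotation:
I₁ = I₀ cos²(53° − 0°) = I₀ cos²(53°) = 0.3622 I₀.
I₂ = I₁ cos²(113° − 53°) = 0.3622 I₀ · cos²(60°) = 0.09055 I₀.
I₃ = I₂ cos²(182° − 113°) = 0.09055 I₀ · cos²(69°) = 0.01163 I₀.
After rotation:
I₁ = I₀ cos²(53° − 0°) = I₀ cos²(53°) = 0.3622 I₀.
I₂ = I₁ cos²(113° − 53°) = 0.3622 I₀ · cos²(60°) = 0.09055 I₀.
Angle between axes 2 and 3: 54°. I₃ = 0.09055 I₀ · cos²(54°) = 0.03128 I₀.
Ratio = 0.03128 / 0.01163 = 2.69.

I_new/I_old ≈ 2.69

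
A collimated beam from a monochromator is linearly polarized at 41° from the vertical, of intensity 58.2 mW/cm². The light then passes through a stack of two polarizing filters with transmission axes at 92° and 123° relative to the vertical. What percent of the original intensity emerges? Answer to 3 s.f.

≈ 29.1%

By Malus's law, I₁ = 58.2 mW/cm² · cos²(51°) = 23.05 mW/cm².
I₂ = I₁ · cos²(31°) = 23.05 · 0.7347 = 16.94 mW/cm².
That is 29.1% of the incident intensity.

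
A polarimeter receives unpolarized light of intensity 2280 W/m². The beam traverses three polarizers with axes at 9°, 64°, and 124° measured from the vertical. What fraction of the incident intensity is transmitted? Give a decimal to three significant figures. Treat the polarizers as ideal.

I/I₀ ≈ 0.0411

Unpolarized light through the first polarizer → I₁ = 2280 W/m²/2 = 1140 W/m², polarized at 9°.
I₂ = I₁ · cos²(55°) = 1140 · 0.329 = 375 W/m².
I₃ = I₂ · cos²(60°) = 375 · 0.25 = 93.76 W/m².
Transmitted fraction = 0.04112.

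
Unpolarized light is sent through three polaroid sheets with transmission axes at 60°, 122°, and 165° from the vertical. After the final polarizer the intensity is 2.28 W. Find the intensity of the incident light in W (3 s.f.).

Unpolarized light through the first polarizer → I₁ = ½ I₀, now polarized at 60°.
I₂ = I₁ cos²(122° − 60°) = 0.5 I₀ · cos²(62°) = 0.1102 I₀.
I₃ = I₂ cos²(165° − 122°) = 0.1102 I₀ · cos²(43°) = 0.05894 I₀.
So 2.28 W = 0.05894 I₀, giving I₀ = 2.28/0.05894 = 38.68 W.

I₀ ≈ 38.7 W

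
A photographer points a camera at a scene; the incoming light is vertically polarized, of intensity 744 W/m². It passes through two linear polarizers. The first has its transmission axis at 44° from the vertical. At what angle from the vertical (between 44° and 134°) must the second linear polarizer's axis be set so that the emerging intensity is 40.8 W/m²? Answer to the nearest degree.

θ ≈ 115°

By Malus's law, I₁ = I₀ cos²(44° − 0°) = I₀ cos²(44°) = 0.5174 I₀.
Target fraction: 40.8 / 744 W/m² = 0.05484 of I₀.
Need I₂/I₀ = 0.05484, so cos²(θ − 44°) = 0.05484 / 0.5174 = 0.106.
θ − 44° = arccos(√0.106) = 71.0°, giving θ ≈ 44 + 71.0 = 115.0°.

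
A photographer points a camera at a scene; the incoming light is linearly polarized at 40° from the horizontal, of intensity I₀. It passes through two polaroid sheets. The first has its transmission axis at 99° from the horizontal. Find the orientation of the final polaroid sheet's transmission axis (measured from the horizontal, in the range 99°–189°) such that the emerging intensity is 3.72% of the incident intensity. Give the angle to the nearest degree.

θ ≈ 167°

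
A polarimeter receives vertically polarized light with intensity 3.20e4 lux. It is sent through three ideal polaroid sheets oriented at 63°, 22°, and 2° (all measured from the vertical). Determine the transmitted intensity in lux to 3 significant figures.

By Malus's law, I₁ = 3.20e4 lux · cos²(63°) = 6595 lux.
I₂ = I₁ · cos²(41°) = 6595 · 0.5696 = 3757 lux.
I₃ = I₂ · cos²(20°) = 3757 · 0.883 = 3317 lux.

I ≈ 3320 lux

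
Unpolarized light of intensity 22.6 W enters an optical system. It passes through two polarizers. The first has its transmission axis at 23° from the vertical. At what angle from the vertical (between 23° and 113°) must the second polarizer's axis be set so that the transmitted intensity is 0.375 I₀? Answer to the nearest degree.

Unpolarized light through the first polarizer → I₁ = ½ I₀, now polarized at 23°.
Need I₂/I₀ = 0.375, so cos²(θ − 23°) = 0.375 / 0.5 = 0.75.
θ − 23° = arccos(√0.75) = 30.0°, giving θ ≈ 23 + 30.0 = 53.0°.

θ ≈ 53°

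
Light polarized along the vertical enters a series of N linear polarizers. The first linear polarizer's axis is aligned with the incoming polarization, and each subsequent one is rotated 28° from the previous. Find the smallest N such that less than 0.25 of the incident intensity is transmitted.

N = 7

First polarizer is aligned with the polarization: full transmission.
Each further stage multiplies by cos²(28°) = 0.7796.
After N polarizers: T = 0.7796^(N−1). Require T < 0.25 ⇒ N−1 > ln(0.25)/ln(0.7796) = 5.57, so N−1 ≥ 6 and N = 7.
Check: N=7 gives T = 0.2245 < 0.25; N=6 gives T = 0.288.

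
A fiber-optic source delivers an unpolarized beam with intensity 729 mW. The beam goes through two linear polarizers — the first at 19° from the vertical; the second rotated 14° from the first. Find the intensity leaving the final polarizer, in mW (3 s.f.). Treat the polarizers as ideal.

I ≈ 343 mW

Unpolarized light through the first polarizer → I₁ = 729 mW/2 = 364.5 mW, polarized at 19°.
I₂ = I₁ · cos²(14°) = 364.5 · 0.9415 = 343.2 mW.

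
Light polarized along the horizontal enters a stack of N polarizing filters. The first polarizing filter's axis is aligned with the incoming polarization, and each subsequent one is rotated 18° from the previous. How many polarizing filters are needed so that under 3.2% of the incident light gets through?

N = 36

First polarizer is aligned with the polarization: full transmission.
Each further stage multiplies by cos²(18°) = 0.9045.
After N polarizers: T = 0.9045^(N−1). Require T < 0.032 ⇒ N−1 > ln(0.032)/ln(0.9045) = 34.30, so N−1 ≥ 35 and N = 36.
Check: N=36 gives T = 0.02982 < 0.032; N=35 gives T = 0.03296.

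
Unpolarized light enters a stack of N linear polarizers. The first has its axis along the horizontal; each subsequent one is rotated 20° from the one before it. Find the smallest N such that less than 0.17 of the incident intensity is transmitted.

N = 10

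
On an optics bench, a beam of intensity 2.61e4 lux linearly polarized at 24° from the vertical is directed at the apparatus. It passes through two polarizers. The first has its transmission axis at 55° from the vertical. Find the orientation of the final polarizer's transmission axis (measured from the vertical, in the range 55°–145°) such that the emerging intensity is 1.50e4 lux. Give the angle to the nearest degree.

θ ≈ 83°

By Malus's law, I₁ = I₀ cos²(55° − 24°) = I₀ cos²(31°) = 0.7347 I₀.
Target fraction: 1.50e4 / 2.61e4 lux = 0.5747 of I₀.
Need I₂/I₀ = 0.5747, so cos²(θ − 55°) = 0.5747 / 0.7347 = 0.7822.
θ − 55° = arccos(√0.7822) = 27.8°, giving θ ≈ 55 + 27.8 = 82.8°.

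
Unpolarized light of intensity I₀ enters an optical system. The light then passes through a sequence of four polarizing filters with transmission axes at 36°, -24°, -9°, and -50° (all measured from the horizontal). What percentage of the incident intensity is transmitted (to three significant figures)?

Unpolarized light through the first polarizer → I₁ = ½ I₀, now polarized at 36°.
I₂ = I₁ cos²(-24° − 36°) = 0.5 I₀ · cos²(60°) = 0.125 I₀.
I₃ = I₂ cos²(-9° + 24°) = 0.125 I₀ · cos²(15°) = 0.1166 I₀.
I₄ = I₃ cos²(-50° + 9°) = 0.1166 I₀ · cos²(41°) = 0.06643 I₀.
That is 6.643% of the incident intensity.

≈ 6.64%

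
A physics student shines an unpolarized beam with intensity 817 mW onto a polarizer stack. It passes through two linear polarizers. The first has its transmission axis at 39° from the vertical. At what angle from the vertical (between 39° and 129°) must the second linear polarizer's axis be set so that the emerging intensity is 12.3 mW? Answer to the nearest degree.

Unpolarized light through the first polarizer → I₁ = ½ I₀, now polarized at 39°.
Target fraction: 12.3 / 817 mW = 0.01506 of I₀.
Need I₂/I₀ = 0.01506, so cos²(θ − 39°) = 0.01506 / 0.5 = 0.03011.
θ − 39° = arccos(√0.03011) = 80.0°, giving θ ≈ 39 + 80.0 = 119.0°.

θ ≈ 119°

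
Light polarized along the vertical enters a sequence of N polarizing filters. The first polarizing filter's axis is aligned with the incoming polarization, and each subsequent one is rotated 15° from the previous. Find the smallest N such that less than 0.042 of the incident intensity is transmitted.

First polarizer is aligned with the polarization: full transmission.
Each further stage multiplies by cos²(15°) = 0.933.
After N polarizers: T = 0.933^(N−1). Require T < 0.042 ⇒ N−1 > ln(0.042)/ln(0.933) = 45.72, so N−1 ≥ 46 and N = 47.
Check: N=47 gives T = 0.04119 < 0.042; N=46 gives T = 0.04415.

N = 47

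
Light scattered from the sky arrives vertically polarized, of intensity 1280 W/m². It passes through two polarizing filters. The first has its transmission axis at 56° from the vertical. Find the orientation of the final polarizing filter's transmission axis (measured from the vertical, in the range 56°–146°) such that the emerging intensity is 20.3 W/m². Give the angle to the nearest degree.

θ ≈ 133°

I₁ = I₀ cos²(56° − 0°) = I₀ cos²(56°) = 0.3127 I₀.
Target fraction: 20.3 / 1280 W/m² = 0.01586 of I₀.
Need I₂/I₀ = 0.01586, so cos²(θ − 56°) = 0.01586 / 0.3127 = 0.05072.
θ − 56° = arccos(√0.05072) = 77.0°, giving θ ≈ 56 + 77.0 = 133.0°.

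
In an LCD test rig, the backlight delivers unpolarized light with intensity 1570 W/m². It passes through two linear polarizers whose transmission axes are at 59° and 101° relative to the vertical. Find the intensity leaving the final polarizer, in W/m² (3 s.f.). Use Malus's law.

Unpolarized light through the first polarizer → I₁ = 1570 W/m²/2 = 785 W/m², polarized at 59°.
I₂ = I₁ · cos²(42°) = 785 · 0.5523 = 433.5 W/m².

I ≈ 434 W/m²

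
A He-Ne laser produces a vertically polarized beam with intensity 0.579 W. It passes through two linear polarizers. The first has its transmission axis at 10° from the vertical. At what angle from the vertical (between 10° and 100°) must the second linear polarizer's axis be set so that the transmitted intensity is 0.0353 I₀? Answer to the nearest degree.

By Malus's law, I₁ = I₀ cos²(10° − 0°) = I₀ cos²(10°) = 0.9698 I₀.
Need I₂/I₀ = 0.0353, so cos²(θ − 10°) = 0.0353 / 0.9698 = 0.0364.
θ − 10° = arccos(√0.0364) = 79.0°, giving θ ≈ 10 + 79.0 = 89.0°.

θ ≈ 89°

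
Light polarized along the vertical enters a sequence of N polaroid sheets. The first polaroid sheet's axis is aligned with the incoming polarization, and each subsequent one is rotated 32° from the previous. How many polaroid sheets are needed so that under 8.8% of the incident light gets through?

First polarizer is aligned with the polarization: full transmission.
Each further stage multiplies by cos²(32°) = 0.7192.
After N polarizers: T = 0.7192^(N−1). Require T < 0.088 ⇒ N−1 > ln(0.088)/ln(0.7192) = 7.37, so N−1 ≥ 8 and N = 9.
Check: N=9 gives T = 0.07157 < 0.088; N=8 gives T = 0.09951.

N = 9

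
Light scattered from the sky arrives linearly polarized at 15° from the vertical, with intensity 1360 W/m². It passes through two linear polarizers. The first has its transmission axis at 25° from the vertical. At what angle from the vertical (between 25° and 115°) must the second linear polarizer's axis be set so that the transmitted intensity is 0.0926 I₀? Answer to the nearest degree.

θ ≈ 97°

I₁ = I₀ cos²(25° − 15°) = I₀ cos²(10°) = 0.9698 I₀.
Need I₂/I₀ = 0.0926, so cos²(θ − 25°) = 0.0926 / 0.9698 = 0.09548.
θ − 25° = arccos(√0.09548) = 72.0°, giving θ ≈ 25 + 72.0 = 97.0°.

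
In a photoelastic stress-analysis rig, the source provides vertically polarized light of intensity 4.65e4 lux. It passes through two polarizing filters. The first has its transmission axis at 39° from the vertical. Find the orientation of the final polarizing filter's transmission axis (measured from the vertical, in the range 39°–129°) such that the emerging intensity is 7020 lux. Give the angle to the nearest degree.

θ ≈ 99°

By Malus's law, I₁ = I₀ cos²(39° − 0°) = I₀ cos²(39°) = 0.604 I₀.
Target fraction: 7020 / 4.65e4 lux = 0.151 of I₀.
Need I₂/I₀ = 0.151, so cos²(θ − 39°) = 0.151 / 0.604 = 0.25.
θ − 39° = arccos(√0.25) = 60.0°, giving θ ≈ 39 + 60.0 = 99.0°.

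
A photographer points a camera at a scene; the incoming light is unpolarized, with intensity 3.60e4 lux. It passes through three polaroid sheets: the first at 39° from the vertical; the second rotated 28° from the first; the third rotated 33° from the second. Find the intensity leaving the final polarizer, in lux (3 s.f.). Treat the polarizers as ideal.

Unpolarized light through the first polarizer → I₁ = 3.60e4 lux/2 = 1.8e+04 lux, polarized at 39°.
I₂ = I₁ · cos²(28°) = 1.8e+04 · 0.7796 = 1.403e+04 lux.
I₃ = I₂ · cos²(33°) = 1.403e+04 · 0.7034 = 9870 lux.

I ≈ 9870 lux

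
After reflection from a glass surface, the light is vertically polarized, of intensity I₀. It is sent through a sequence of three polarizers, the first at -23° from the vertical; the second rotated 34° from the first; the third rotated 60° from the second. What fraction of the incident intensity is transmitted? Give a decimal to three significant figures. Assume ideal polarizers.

≈ 0.146 I₀

I₁ = I₀ cos²(-23° − 0°) = I₀ cos²(23°) = 0.8473 I₀.
I₂ = I₁ cos²(34°) = 0.8473 · 0.6873 I₀ = 0.5824 I₀.
I₃ = I₂ cos²(60°) = 0.5824 · 0.25 I₀ = 0.1456 I₀.
Transmitted fraction = 0.1456.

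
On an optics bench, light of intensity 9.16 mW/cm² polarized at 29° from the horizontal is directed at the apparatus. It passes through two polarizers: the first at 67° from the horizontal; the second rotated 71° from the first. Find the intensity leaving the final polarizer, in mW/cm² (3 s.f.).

I₁ = 9.16 mW/cm² · cos²(38°) = 5.688 mW/cm².
I₂ = I₁ · cos²(71°) = 5.688 · 0.106 = 0.6029 mW/cm².

I ≈ 0.603 mW/cm²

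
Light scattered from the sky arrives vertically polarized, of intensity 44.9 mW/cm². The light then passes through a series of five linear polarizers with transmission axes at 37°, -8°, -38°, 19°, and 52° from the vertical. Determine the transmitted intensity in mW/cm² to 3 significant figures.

I ≈ 2.24 mW/cm²

I₁ = 44.9 mW/cm² · cos²(37°) = 28.64 mW/cm².
I₂ = I₁ · cos²(45°) = 28.64 · 0.5 = 14.32 mW/cm².
I₃ = I₂ · cos²(30°) = 14.32 · 0.75 = 10.74 mW/cm².
I₄ = I₃ · cos²(57°) = 10.74 · 0.2966 = 3.186 mW/cm².
I₅ = I₄ · cos²(33°) = 3.186 · 0.7034 = 2.241 mW/cm².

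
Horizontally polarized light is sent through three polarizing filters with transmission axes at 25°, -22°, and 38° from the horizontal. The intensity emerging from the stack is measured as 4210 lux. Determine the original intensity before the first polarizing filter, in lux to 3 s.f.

I₁ = I₀ cos²(25° − 0°) = I₀ cos²(25°) = 0.8214 I₀.
I₂ = I₁ cos²(-22° − 25°) = 0.8214 I₀ · cos²(47°) = 0.382 I₀.
I₃ = I₂ cos²(38° + 22°) = 0.382 I₀ · cos²(60°) = 0.09551 I₀.
So 4210 lux = 0.09551 I₀, giving I₀ = 4210/0.09551 = 4.408e+04 lux.

I₀ ≈ 4.41e4 lux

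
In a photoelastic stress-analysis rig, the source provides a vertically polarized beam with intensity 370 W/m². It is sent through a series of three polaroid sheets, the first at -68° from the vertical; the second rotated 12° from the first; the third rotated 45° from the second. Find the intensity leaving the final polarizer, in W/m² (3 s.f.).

I₁ = 370 W/m² · cos²(68°) = 51.92 W/m².
I₂ = I₁ · cos²(12°) = 51.92 · 0.9568 = 49.68 W/m².
I₃ = I₂ · cos²(45°) = 49.68 · 0.5 = 24.84 W/m².

I ≈ 24.8 W/m²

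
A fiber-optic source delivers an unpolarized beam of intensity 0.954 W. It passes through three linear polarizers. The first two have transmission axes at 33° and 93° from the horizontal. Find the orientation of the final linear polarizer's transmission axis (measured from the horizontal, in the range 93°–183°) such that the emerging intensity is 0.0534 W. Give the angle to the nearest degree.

Unpolarized light through the first polarizer → I₁ = ½ I₀, now polarized at 33°.
I₂ = I₁ cos²(93° − 33°) = 0.5 I₀ · cos²(60°) = 0.125 I₀.
Target fraction: 0.0534 / 0.954 W = 0.05597 of I₀.
Need I₃/I₀ = 0.05597, so cos²(θ − 93°) = 0.05597 / 0.125 = 0.4478.
θ − 93° = arccos(√0.4478) = 48.0°, giving θ ≈ 93 + 48.0 = 141.0°.

θ ≈ 141°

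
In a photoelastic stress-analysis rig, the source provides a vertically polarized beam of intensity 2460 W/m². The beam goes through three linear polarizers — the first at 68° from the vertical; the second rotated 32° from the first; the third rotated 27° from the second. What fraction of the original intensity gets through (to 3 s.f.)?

I/I₀ ≈ 0.0801

I₁ = 2460 W/m² · cos²(68°) = 345.2 W/m².
I₂ = I₁ · cos²(32°) = 345.2 · 0.7192 = 248.3 W/m².
I₃ = I₂ · cos²(27°) = 248.3 · 0.7939 = 197.1 W/m².
Transmitted fraction = 0.08012.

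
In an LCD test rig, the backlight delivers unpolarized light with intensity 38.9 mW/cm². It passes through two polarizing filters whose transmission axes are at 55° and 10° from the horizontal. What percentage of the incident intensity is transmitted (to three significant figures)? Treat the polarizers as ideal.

Unpolarized light through the first polarizer → I₁ = 38.9 mW/cm²/2 = 19.45 mW/cm², polarized at 55°.
I₂ = I₁ · cos²(45°) = 19.45 · 0.5 = 9.725 mW/cm².
That is 25% of the incident intensity.

≈ 25.0%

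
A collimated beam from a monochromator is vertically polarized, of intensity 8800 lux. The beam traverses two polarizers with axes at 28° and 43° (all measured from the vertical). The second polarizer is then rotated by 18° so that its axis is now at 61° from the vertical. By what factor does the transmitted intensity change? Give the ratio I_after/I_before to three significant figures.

I_new/I_old ≈ 0.754

Before rotation:
By Malus's law, I₁ = I₀ cos²(28° − 0°) = I₀ cos²(28°) = 0.7796 I₀.
I₂ = I₁ cos²(43° − 28°) = 0.7796 I₀ · cos²(15°) = 0.7274 I₀.
After rotation:
I₁ = I₀ cos²(28° − 0°) = I₀ cos²(28°) = 0.7796 I₀.
I₂ = I₁ cos²(61° − 28°) = 0.7796 I₀ · cos²(33°) = 0.5483 I₀.
Ratio = 0.5483 / 0.7274 = 0.7539.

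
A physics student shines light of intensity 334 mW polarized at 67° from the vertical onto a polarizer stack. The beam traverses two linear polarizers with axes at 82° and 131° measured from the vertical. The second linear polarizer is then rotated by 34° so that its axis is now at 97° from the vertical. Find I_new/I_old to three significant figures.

Before rotation:
I₁ = I₀ cos²(82° − 67°) = I₀ cos²(15°) = 0.933 I₀.
I₂ = I₁ cos²(131° − 82°) = 0.933 I₀ · cos²(49°) = 0.4016 I₀.
After rotation:
I₁ = I₀ cos²(82° − 67°) = I₀ cos²(15°) = 0.933 I₀.
I₂ = I₁ cos²(97° − 82°) = 0.933 I₀ · cos²(15°) = 0.8705 I₀.
Ratio = 0.8705 / 0.4016 = 2.168.

I_new/I_old ≈ 2.17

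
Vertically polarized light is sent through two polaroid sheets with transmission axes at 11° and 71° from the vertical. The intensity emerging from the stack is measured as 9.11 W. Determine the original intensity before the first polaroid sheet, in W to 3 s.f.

I₁ = I₀ cos²(11° − 0°) = I₀ cos²(11°) = 0.9636 I₀.
I₂ = I₁ cos²(71° − 11°) = 0.9636 I₀ · cos²(60°) = 0.2409 I₀.
So 9.11 W = 0.2409 I₀, giving I₀ = 9.11/0.2409 = 37.82 W.

I₀ ≈ 37.8 W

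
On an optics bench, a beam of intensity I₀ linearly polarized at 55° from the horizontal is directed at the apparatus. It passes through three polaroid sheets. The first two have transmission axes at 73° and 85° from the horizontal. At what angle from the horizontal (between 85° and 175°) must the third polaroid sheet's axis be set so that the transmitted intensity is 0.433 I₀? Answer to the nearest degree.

θ ≈ 130°

I₁ = I₀ cos²(73° − 55°) = I₀ cos²(18°) = 0.9045 I₀.
I₂ = I₁ cos²(85° − 73°) = 0.9045 I₀ · cos²(12°) = 0.8654 I₀.
Need I₃/I₀ = 0.433, so cos²(θ − 85°) = 0.433 / 0.8654 = 0.5003.
θ − 85° = arccos(√0.5003) = 45.0°, giving θ ≈ 85 + 45.0 = 130.0°.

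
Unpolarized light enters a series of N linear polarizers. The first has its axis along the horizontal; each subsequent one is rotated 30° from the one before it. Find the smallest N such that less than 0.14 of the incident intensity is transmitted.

N = 6

First polarizer halves the unpolarized light: factor 1/2.
Each further stage multiplies by cos²(30°) = 0.75.
After N polarizers: T = 0.5·0.75^(N−1). Require T < 0.14 ⇒ N−1 > ln(0.14/0.5)/ln(0.75) = 4.42, so N−1 ≥ 5 and N = 6.
Check: N=6 gives T = 0.1187 < 0.14; N=5 gives T = 0.1582.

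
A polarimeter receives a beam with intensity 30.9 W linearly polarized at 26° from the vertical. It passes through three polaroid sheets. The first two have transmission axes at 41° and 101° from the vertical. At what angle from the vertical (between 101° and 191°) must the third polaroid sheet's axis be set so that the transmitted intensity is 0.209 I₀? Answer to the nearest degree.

By Malus's law, I₁ = I₀ cos²(41° − 26°) = I₀ cos²(15°) = 0.933 I₀.
I₂ = I₁ cos²(101° − 41°) = 0.933 I₀ · cos²(60°) = 0.2333 I₀.
Need I₃/I₀ = 0.209, so cos²(θ − 101°) = 0.209 / 0.2333 = 0.896.
θ − 101° = arccos(√0.896) = 18.8°, giving θ ≈ 101 + 18.8 = 119.8°.

θ ≈ 120°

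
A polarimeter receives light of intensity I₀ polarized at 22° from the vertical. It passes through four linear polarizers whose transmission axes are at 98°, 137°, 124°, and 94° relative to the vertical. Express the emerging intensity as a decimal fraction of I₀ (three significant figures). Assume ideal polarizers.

≈ 0.0252 I₀

I₁ = I₀ cos²(98° − 22°) = I₀ cos²(76°) = 0.05853 I₀.
I₂ = I₁ cos²(137° − 98°) = 0.05853 I₀ · cos²(39°) = 0.03535 I₀.
I₃ = I₂ cos²(124° − 137°) = 0.03535 I₀ · cos²(13°) = 0.03356 I₀.
I₄ = I₃ cos²(94° − 124°) = 0.03356 I₀ · cos²(30°) = 0.02517 I₀.
Transmitted fraction = 0.02517.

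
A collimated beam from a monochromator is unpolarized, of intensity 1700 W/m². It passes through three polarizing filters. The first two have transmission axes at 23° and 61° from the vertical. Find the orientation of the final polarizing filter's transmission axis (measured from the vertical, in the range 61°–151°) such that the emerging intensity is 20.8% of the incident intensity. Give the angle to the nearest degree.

Unpolarized light through the first polarizer → I₁ = ½ I₀, now polarized at 23°.
I₂ = I₁ cos²(61° − 23°) = 0.5 I₀ · cos²(38°) = 0.3105 I₀.
Need I₃/I₀ = 0.208, so cos²(θ − 61°) = 0.208 / 0.3105 = 0.6699.
θ − 61° = arccos(√0.6699) = 35.1°, giving θ ≈ 61 + 35.1 = 96.1°.

θ ≈ 96°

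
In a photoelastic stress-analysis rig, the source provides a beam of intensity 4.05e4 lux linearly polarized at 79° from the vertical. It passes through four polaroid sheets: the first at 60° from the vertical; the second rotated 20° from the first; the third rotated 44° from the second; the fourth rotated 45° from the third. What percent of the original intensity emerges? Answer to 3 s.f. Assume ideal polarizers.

≈ 20.4%

I₁ = 4.05e4 lux · cos²(19°) = 3.621e+04 lux.
I₂ = I₁ · cos²(20°) = 3.621e+04 · 0.883 = 3.197e+04 lux.
I₃ = I₂ · cos²(44°) = 3.197e+04 · 0.5174 = 1.654e+04 lux.
I₄ = I₃ · cos²(45°) = 1.654e+04 · 0.5 = 8272 lux.
That is 20.42% of the incident intensity.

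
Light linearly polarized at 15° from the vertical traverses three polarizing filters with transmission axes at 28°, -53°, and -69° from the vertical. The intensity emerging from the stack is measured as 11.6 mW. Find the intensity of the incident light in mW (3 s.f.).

I₁ = I₀ cos²(28° − 15°) = I₀ cos²(13°) = 0.9494 I₀.
I₂ = I₁ cos²(-53° − 28°) = 0.9494 I₀ · cos²(81°) = 0.02323 I₀.
I₃ = I₂ cos²(-69° + 53°) = 0.02323 I₀ · cos²(16°) = 0.02147 I₀.
So 11.6 mW = 0.02147 I₀, giving I₀ = 11.6/0.02147 = 540.3 mW.

I₀ ≈ 540 mW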